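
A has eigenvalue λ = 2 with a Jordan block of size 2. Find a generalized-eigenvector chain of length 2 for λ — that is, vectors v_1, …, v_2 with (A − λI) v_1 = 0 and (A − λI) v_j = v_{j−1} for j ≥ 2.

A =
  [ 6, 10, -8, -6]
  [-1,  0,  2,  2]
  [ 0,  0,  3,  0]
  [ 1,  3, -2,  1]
A Jordan chain for λ = 2 of length 2:
v_1 = (4, -1, 0, 1)ᵀ
v_2 = (1, 0, 0, 0)ᵀ

Let N = A − (2)·I. We want v_2 with N^2 v_2 = 0 but N^1 v_2 ≠ 0; then v_{j-1} := N · v_j for j = 2, …, 2.

Pick v_2 = (1, 0, 0, 0)ᵀ.
Then v_1 = N · v_2 = (4, -1, 0, 1)ᵀ.

Sanity check: (A − (2)·I) v_1 = (0, 0, 0, 0)ᵀ = 0. ✓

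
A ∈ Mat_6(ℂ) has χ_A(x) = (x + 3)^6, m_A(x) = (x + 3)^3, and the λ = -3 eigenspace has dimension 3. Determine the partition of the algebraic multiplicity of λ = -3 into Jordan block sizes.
Block sizes for λ = -3: [3, 2, 1]

Step 1 — from the characteristic polynomial, algebraic multiplicity of λ = -3 is 6. From dim ker(A − (-3)·I) = 3, there are exactly 3 Jordan blocks for λ = -3.
Step 2 — from the minimal polynomial, the factor (x + 3)^3 tells us the largest block for λ = -3 has size 3.
Step 3 — with total size 6, 3 blocks, and largest block 3, the block sizes (in nonincreasing order) are [3, 2, 1].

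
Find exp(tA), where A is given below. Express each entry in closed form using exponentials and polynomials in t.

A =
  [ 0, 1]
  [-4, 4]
e^{tA} =
  [-2*t*exp(2*t) + exp(2*t), t*exp(2*t)]
  [-4*t*exp(2*t), 2*t*exp(2*t) + exp(2*t)]

Strategy: write A = P · J · P⁻¹ where J is a Jordan canonical form, so e^{tA} = P · e^{tJ} · P⁻¹, and e^{tJ} can be computed block-by-block.

A has Jordan form
J =
  [2, 1]
  [0, 2]
(up to reordering of blocks).

Per-block formulas:
  For a 2×2 Jordan block J_2(2): exp(t · J_2(2)) = e^(2t)·(I + t·N), where N is the 2×2 nilpotent shift.

After assembling e^{tJ} and conjugating by P, we get:

e^{tA} =
  [-2*t*exp(2*t) + exp(2*t), t*exp(2*t)]
  [-4*t*exp(2*t), 2*t*exp(2*t) + exp(2*t)]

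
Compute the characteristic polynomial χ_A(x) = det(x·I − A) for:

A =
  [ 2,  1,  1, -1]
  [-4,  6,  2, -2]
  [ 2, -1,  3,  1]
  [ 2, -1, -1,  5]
x^4 - 16*x^3 + 96*x^2 - 256*x + 256

Expanding det(x·I − A) (e.g. by cofactor expansion or by noting that A is similar to its Jordan form J, which has the same characteristic polynomial as A) gives
  χ_A(x) = x^4 - 16*x^3 + 96*x^2 - 256*x + 256
which factors as (x - 4)^4. The eigenvalues (with algebraic multiplicities) are λ = 4 with multiplicity 4.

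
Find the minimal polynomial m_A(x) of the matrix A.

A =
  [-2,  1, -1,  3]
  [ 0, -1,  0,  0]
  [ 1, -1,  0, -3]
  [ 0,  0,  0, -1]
x^2 + 2*x + 1

The characteristic polynomial is χ_A(x) = (x + 1)^4, so the eigenvalues are known. The minimal polynomial is
  m_A(x) = Π_λ (x − λ)^{k_λ}
where k_λ is the size of the *largest* Jordan block for λ (equivalently, the smallest k with (A − λI)^k v = 0 for every generalised eigenvector v of λ).

  λ = -1: largest Jordan block has size 2, contributing (x + 1)^2

So m_A(x) = (x + 1)^2 = x^2 + 2*x + 1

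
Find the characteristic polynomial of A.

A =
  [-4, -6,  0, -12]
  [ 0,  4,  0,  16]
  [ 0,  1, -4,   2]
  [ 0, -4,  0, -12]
x^4 + 16*x^3 + 96*x^2 + 256*x + 256

Expanding det(x·I − A) (e.g. by cofactor expansion or by noting that A is similar to its Jordan form J, which has the same characteristic polynomial as A) gives
  χ_A(x) = x^4 + 16*x^3 + 96*x^2 + 256*x + 256
which factors as (x + 4)^4. The eigenvalues (with algebraic multiplicities) are λ = -4 with multiplicity 4.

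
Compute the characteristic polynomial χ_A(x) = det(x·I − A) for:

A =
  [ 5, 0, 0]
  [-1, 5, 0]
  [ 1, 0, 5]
x^3 - 15*x^2 + 75*x - 125

Expanding det(x·I − A) (e.g. by cofactor expansion or by noting that A is similar to its Jordan form J, which has the same characteristic polynomial as A) gives
  χ_A(x) = x^3 - 15*x^2 + 75*x - 125
which factors as (x - 5)^3. The eigenvalues (with algebraic multiplicities) are λ = 5 with multiplicity 3.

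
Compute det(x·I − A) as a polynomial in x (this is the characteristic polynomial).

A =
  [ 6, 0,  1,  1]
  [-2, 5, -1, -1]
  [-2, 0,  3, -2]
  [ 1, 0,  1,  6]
x^4 - 20*x^3 + 150*x^2 - 500*x + 625

Expanding det(x·I − A) (e.g. by cofactor expansion or by noting that A is similar to its Jordan form J, which has the same characteristic polynomial as A) gives
  χ_A(x) = x^4 - 20*x^3 + 150*x^2 - 500*x + 625
which factors as (x - 5)^4. The eigenvalues (with algebraic multiplicities) are λ = 5 with multiplicity 4.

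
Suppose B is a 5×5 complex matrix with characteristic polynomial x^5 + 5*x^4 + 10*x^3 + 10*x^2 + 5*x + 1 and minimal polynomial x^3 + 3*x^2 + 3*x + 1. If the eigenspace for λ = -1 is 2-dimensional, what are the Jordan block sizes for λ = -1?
Block sizes for λ = -1: [3, 2]

Step 1 — from the characteristic polynomial, algebraic multiplicity of λ = -1 is 5. From dim ker(B − (-1)·I) = 2, there are exactly 2 Jordan blocks for λ = -1.
Step 2 — from the minimal polynomial, the factor (x + 1)^3 tells us the largest block for λ = -1 has size 3.
Step 3 — with total size 5, 2 blocks, and largest block 3, the block sizes (in nonincreasing order) are [3, 2].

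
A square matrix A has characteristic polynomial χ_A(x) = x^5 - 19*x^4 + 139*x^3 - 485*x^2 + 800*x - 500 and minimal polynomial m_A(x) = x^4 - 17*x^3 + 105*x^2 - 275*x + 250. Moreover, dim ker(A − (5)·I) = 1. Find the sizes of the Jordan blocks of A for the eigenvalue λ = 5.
Block sizes for λ = 5: [3]

Step 1 — from the characteristic polynomial, algebraic multiplicity of λ = 5 is 3. From dim ker(A − (5)·I) = 1, there are exactly 1 Jordan blocks for λ = 5.
Step 2 — from the minimal polynomial, the factor (x − 5)^3 tells us the largest block for λ = 5 has size 3.
Step 3 — with total size 3, 1 blocks, and largest block 3, the block sizes (in nonincreasing order) are [3].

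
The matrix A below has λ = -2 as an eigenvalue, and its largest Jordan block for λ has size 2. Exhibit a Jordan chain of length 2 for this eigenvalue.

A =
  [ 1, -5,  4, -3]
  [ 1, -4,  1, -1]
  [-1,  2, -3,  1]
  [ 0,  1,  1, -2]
A Jordan chain for λ = -2 of length 2:
v_1 = (3, 1, -1, 0)ᵀ
v_2 = (1, 0, 0, 0)ᵀ

Let N = A − (-2)·I. We want v_2 with N^2 v_2 = 0 but N^1 v_2 ≠ 0; then v_{j-1} := N · v_j for j = 2, …, 2.

Pick v_2 = (1, 0, 0, 0)ᵀ.
Then v_1 = N · v_2 = (3, 1, -1, 0)ᵀ.

Sanity check: (A − (-2)·I) v_1 = (0, 0, 0, 0)ᵀ = 0. ✓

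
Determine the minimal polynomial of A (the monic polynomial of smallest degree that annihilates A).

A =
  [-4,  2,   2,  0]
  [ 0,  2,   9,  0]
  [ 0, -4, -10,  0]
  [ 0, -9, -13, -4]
x^3 + 12*x^2 + 48*x + 64

The characteristic polynomial is χ_A(x) = (x + 4)^4, so the eigenvalues are known. The minimal polynomial is
  m_A(x) = Π_λ (x − λ)^{k_λ}
where k_λ is the size of the *largest* Jordan block for λ (equivalently, the smallest k with (A − λI)^k v = 0 for every generalised eigenvector v of λ).

  λ = -4: largest Jordan block has size 3, contributing (x + 4)^3

So m_A(x) = (x + 4)^3 = x^3 + 12*x^2 + 48*x + 64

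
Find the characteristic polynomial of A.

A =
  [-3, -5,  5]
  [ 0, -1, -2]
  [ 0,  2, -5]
x^3 + 9*x^2 + 27*x + 27

Expanding det(x·I − A) (e.g. by cofactor expansion or by noting that A is similar to its Jordan form J, which has the same characteristic polynomial as A) gives
  χ_A(x) = x^3 + 9*x^2 + 27*x + 27
which factors as (x + 3)^3. The eigenvalues (with algebraic multiplicities) are λ = -3 with multiplicity 3.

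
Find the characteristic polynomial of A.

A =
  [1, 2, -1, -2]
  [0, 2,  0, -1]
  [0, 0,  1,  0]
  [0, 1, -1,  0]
x^4 - 4*x^3 + 6*x^2 - 4*x + 1

Expanding det(x·I − A) (e.g. by cofactor expansion or by noting that A is similar to its Jordan form J, which has the same characteristic polynomial as A) gives
  χ_A(x) = x^4 - 4*x^3 + 6*x^2 - 4*x + 1
which factors as (x - 1)^4. The eigenvalues (with algebraic multiplicities) are λ = 1 with multiplicity 4.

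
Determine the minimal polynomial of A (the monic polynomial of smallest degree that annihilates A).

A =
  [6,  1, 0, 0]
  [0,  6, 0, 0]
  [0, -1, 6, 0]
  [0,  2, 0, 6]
x^2 - 12*x + 36

The characteristic polynomial is χ_A(x) = (x - 6)^4, so the eigenvalues are known. The minimal polynomial is
  m_A(x) = Π_λ (x − λ)^{k_λ}
where k_λ is the size of the *largest* Jordan block for λ (equivalently, the smallest k with (A − λI)^k v = 0 for every generalised eigenvector v of λ).

  λ = 6: largest Jordan block has size 2, contributing (x − 6)^2

So m_A(x) = (x - 6)^2 = x^2 - 12*x + 36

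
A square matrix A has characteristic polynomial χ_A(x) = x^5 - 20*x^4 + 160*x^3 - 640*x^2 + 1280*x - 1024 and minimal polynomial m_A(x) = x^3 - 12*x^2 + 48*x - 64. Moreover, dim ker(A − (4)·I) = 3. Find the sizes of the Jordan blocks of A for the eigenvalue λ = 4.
Block sizes for λ = 4: [3, 1, 1]

Step 1 — from the characteristic polynomial, algebraic multiplicity of λ = 4 is 5. From dim ker(A − (4)·I) = 3, there are exactly 3 Jordan blocks for λ = 4.
Step 2 — from the minimal polynomial, the factor (x − 4)^3 tells us the largest block for λ = 4 has size 3.
Step 3 — with total size 5, 3 blocks, and largest block 3, the block sizes (in nonincreasing order) are [3, 1, 1].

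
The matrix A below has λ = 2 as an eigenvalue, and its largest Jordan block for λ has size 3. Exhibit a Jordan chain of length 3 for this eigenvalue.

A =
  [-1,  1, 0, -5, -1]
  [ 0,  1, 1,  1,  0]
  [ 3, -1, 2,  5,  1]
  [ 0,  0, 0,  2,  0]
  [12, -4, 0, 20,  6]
A Jordan chain for λ = 2 of length 3:
v_1 = (-3, 3, 3, 0, 12)ᵀ
v_2 = (-3, 0, 3, 0, 12)ᵀ
v_3 = (1, 0, 0, 0, 0)ᵀ

Let N = A − (2)·I. We want v_3 with N^3 v_3 = 0 but N^2 v_3 ≠ 0; then v_{j-1} := N · v_j for j = 3, …, 2.

Pick v_3 = (1, 0, 0, 0, 0)ᵀ.
Then v_2 = N · v_3 = (-3, 0, 3, 0, 12)ᵀ.
Then v_1 = N · v_2 = (-3, 3, 3, 0, 12)ᵀ.

Sanity check: (A − (2)·I) v_1 = (0, 0, 0, 0, 0)ᵀ = 0. ✓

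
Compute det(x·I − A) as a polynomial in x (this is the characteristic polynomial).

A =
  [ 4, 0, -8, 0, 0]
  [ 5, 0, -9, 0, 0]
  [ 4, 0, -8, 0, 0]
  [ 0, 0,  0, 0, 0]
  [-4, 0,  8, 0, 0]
x^5 + 4*x^4

Expanding det(x·I − A) (e.g. by cofactor expansion or by noting that A is similar to its Jordan form J, which has the same characteristic polynomial as A) gives
  χ_A(x) = x^5 + 4*x^4
which factors as x^4*(x + 4). The eigenvalues (with algebraic multiplicities) are λ = -4 with multiplicity 1, λ = 0 with multiplicity 4.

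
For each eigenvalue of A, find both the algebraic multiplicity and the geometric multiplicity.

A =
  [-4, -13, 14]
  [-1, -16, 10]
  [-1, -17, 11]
λ = -5: alg = 2, geom = 1; λ = 1: alg = 1, geom = 1

Step 1 — factor the characteristic polynomial to read off the algebraic multiplicities:
  χ_A(x) = (x - 1)*(x + 5)^2

Step 2 — compute geometric multiplicities via the rank-nullity identity g(λ) = n − rank(A − λI):
  rank(A − (-5)·I) = 2, so dim ker(A − (-5)·I) = n − 2 = 1
  rank(A − (1)·I) = 2, so dim ker(A − (1)·I) = n − 2 = 1

Summary:
  λ = -5: algebraic multiplicity = 2, geometric multiplicity = 1
  λ = 1: algebraic multiplicity = 1, geometric multiplicity = 1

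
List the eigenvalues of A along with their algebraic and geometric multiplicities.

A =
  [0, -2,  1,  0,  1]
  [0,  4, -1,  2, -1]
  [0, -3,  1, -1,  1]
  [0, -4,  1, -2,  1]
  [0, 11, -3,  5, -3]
λ = 0: alg = 5, geom = 3

Step 1 — factor the characteristic polynomial to read off the algebraic multiplicities:
  χ_A(x) = x^5

Step 2 — compute geometric multiplicities via the rank-nullity identity g(λ) = n − rank(A − λI):
  rank(A − (0)·I) = 2, so dim ker(A − (0)·I) = n − 2 = 3

Summary:
  λ = 0: algebraic multiplicity = 5, geometric multiplicity = 3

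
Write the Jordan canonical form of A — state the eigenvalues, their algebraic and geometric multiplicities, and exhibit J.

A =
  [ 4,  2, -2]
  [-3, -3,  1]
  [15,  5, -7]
J_2(-2) ⊕ J_1(-2)

The characteristic polynomial is
  det(x·I − A) = x^3 + 6*x^2 + 12*x + 8 = (x + 2)^3

Eigenvalues and multiplicities (the geometric multiplicity of λ is n − rank(A − λI), which equals the number of Jordan blocks for λ):
  λ = -2: algebraic multiplicity = 3, geometric multiplicity = 2

Determining the block sizes for each eigenvalue:
  λ = -2: 2 blocks summing to 3 forces exactly one block of size 2 and the rest size 1 → block sizes [2, 1]

Assembling the blocks gives a Jordan form
J =
  [-2,  1,  0]
  [ 0, -2,  0]
  [ 0,  0, -2]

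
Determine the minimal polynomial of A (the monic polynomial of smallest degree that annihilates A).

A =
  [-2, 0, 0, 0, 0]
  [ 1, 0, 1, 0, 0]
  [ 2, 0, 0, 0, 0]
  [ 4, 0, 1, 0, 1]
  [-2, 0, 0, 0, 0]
x^3 + 2*x^2

The characteristic polynomial is χ_A(x) = x^4*(x + 2), so the eigenvalues are known. The minimal polynomial is
  m_A(x) = Π_λ (x − λ)^{k_λ}
where k_λ is the size of the *largest* Jordan block for λ (equivalently, the smallest k with (A − λI)^k v = 0 for every generalised eigenvector v of λ).

  λ = -2: largest Jordan block has size 1, contributing (x + 2)
  λ = 0: largest Jordan block has size 2, contributing (x − 0)^2

So m_A(x) = x^2*(x + 2) = x^3 + 2*x^2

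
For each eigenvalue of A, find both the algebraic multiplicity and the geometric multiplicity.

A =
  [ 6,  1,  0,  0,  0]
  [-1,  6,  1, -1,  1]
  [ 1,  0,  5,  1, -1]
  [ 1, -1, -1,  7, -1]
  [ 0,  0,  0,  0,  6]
λ = 6: alg = 5, geom = 3

Step 1 — factor the characteristic polynomial to read off the algebraic multiplicities:
  χ_A(x) = (x - 6)^5

Step 2 — compute geometric multiplicities via the rank-nullity identity g(λ) = n − rank(A − λI):
  rank(A − (6)·I) = 2, so dim ker(A − (6)·I) = n − 2 = 3

Summary:
  λ = 6: algebraic multiplicity = 5, geometric multiplicity = 3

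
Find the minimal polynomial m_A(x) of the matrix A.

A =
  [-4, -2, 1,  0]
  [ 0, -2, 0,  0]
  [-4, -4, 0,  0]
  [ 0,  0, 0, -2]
x^2 + 4*x + 4

The characteristic polynomial is χ_A(x) = (x + 2)^4, so the eigenvalues are known. The minimal polynomial is
  m_A(x) = Π_λ (x − λ)^{k_λ}
where k_λ is the size of the *largest* Jordan block for λ (equivalently, the smallest k with (A − λI)^k v = 0 for every generalised eigenvector v of λ).

  λ = -2: largest Jordan block has size 2, contributing (x + 2)^2

So m_A(x) = (x + 2)^2 = x^2 + 4*x + 4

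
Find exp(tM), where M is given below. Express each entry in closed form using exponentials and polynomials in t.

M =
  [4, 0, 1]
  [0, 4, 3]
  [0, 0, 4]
e^{tM} =
  [exp(4*t), 0, t*exp(4*t)]
  [0, exp(4*t), 3*t*exp(4*t)]
  [0, 0, exp(4*t)]

Strategy: write M = P · J · P⁻¹ where J is a Jordan canonical form, so e^{tM} = P · e^{tJ} · P⁻¹, and e^{tJ} can be computed block-by-block.

M has Jordan form
J =
  [4, 1, 0]
  [0, 4, 0]
  [0, 0, 4]
(up to reordering of blocks).

Per-block formulas:
  For a 2×2 Jordan block J_2(4): exp(t · J_2(4)) = e^(4t)·(I + t·N), where N is the 2×2 nilpotent shift.
  For a 1×1 block at λ = 4: exp(t · [4]) = [e^(4t)].

After assembling e^{tJ} and conjugating by P, we get:

e^{tM} =
  [exp(4*t), 0, t*exp(4*t)]
  [0, exp(4*t), 3*t*exp(4*t)]
  [0, 0, exp(4*t)]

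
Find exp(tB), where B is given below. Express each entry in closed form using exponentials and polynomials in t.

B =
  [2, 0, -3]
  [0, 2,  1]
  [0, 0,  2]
e^{tB} =
  [exp(2*t), 0, -3*t*exp(2*t)]
  [0, exp(2*t), t*exp(2*t)]
  [0, 0, exp(2*t)]

Strategy: write B = P · J · P⁻¹ where J is a Jordan canonical form, so e^{tB} = P · e^{tJ} · P⁻¹, and e^{tJ} can be computed block-by-block.

B has Jordan form
J =
  [2, 1, 0]
  [0, 2, 0]
  [0, 0, 2]
(up to reordering of blocks).

Per-block formulas:
  For a 1×1 block at λ = 2: exp(t · [2]) = [e^(2t)].
  For a 2×2 Jordan block J_2(2): exp(t · J_2(2)) = e^(2t)·(I + t·N), where N is the 2×2 nilpotent shift.

After assembling e^{tJ} and conjugating by P, we get:

e^{tB} =
  [exp(2*t), 0, -3*t*exp(2*t)]
  [0, exp(2*t), t*exp(2*t)]
  [0, 0, exp(2*t)]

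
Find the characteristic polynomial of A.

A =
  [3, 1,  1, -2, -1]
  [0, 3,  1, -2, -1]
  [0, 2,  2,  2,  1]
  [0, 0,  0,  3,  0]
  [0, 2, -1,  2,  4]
x^5 - 15*x^4 + 90*x^3 - 270*x^2 + 405*x - 243

Expanding det(x·I − A) (e.g. by cofactor expansion or by noting that A is similar to its Jordan form J, which has the same characteristic polynomial as A) gives
  χ_A(x) = x^5 - 15*x^4 + 90*x^3 - 270*x^2 + 405*x - 243
which factors as (x - 3)^5. The eigenvalues (with algebraic multiplicities) are λ = 3 with multiplicity 5.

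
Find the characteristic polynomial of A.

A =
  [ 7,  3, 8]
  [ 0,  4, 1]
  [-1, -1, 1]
x^3 - 12*x^2 + 48*x - 64

Expanding det(x·I − A) (e.g. by cofactor expansion or by noting that A is similar to its Jordan form J, which has the same characteristic polynomial as A) gives
  χ_A(x) = x^3 - 12*x^2 + 48*x - 64
which factors as (x - 4)^3. The eigenvalues (with algebraic multiplicities) are λ = 4 with multiplicity 3.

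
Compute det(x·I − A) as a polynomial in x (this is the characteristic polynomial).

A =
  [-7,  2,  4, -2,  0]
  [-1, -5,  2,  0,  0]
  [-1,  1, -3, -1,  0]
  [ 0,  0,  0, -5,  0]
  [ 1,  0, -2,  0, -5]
x^5 + 25*x^4 + 250*x^3 + 1250*x^2 + 3125*x + 3125

Expanding det(x·I − A) (e.g. by cofactor expansion or by noting that A is similar to its Jordan form J, which has the same characteristic polynomial as A) gives
  χ_A(x) = x^5 + 25*x^4 + 250*x^3 + 1250*x^2 + 3125*x + 3125
which factors as (x + 5)^5. The eigenvalues (with algebraic multiplicities) are λ = -5 with multiplicity 5.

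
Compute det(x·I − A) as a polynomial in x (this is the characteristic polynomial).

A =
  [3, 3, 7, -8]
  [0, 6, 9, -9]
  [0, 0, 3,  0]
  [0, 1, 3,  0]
x^4 - 12*x^3 + 54*x^2 - 108*x + 81

Expanding det(x·I − A) (e.g. by cofactor expansion or by noting that A is similar to its Jordan form J, which has the same characteristic polynomial as A) gives
  χ_A(x) = x^4 - 12*x^3 + 54*x^2 - 108*x + 81
which factors as (x - 3)^4. The eigenvalues (with algebraic multiplicities) are λ = 3 with multiplicity 4.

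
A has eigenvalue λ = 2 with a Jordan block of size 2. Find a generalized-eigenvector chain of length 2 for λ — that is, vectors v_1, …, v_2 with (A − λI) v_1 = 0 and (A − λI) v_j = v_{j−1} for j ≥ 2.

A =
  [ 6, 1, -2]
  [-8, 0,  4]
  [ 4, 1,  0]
A Jordan chain for λ = 2 of length 2:
v_1 = (4, -8, 4)ᵀ
v_2 = (1, 0, 0)ᵀ

Let N = A − (2)·I. We want v_2 with N^2 v_2 = 0 but N^1 v_2 ≠ 0; then v_{j-1} := N · v_j for j = 2, …, 2.

Pick v_2 = (1, 0, 0)ᵀ.
Then v_1 = N · v_2 = (4, -8, 4)ᵀ.

Sanity check: (A − (2)·I) v_1 = (0, 0, 0)ᵀ = 0. ✓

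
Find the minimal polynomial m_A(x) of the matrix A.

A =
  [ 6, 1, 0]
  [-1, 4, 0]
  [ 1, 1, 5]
x^2 - 10*x + 25

The characteristic polynomial is χ_A(x) = (x - 5)^3, so the eigenvalues are known. The minimal polynomial is
  m_A(x) = Π_λ (x − λ)^{k_λ}
where k_λ is the size of the *largest* Jordan block for λ (equivalently, the smallest k with (A − λI)^k v = 0 for every generalised eigenvector v of λ).

  λ = 5: largest Jordan block has size 2, contributing (x − 5)^2

So m_A(x) = (x - 5)^2 = x^2 - 10*x + 25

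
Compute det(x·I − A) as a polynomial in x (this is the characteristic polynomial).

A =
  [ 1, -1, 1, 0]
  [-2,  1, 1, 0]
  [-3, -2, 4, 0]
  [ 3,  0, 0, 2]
x^4 - 8*x^3 + 24*x^2 - 32*x + 16

Expanding det(x·I − A) (e.g. by cofactor expansion or by noting that A is similar to its Jordan form J, which has the same characteristic polynomial as A) gives
  χ_A(x) = x^4 - 8*x^3 + 24*x^2 - 32*x + 16
which factors as (x - 2)^4. The eigenvalues (with algebraic multiplicities) are λ = 2 with multiplicity 4.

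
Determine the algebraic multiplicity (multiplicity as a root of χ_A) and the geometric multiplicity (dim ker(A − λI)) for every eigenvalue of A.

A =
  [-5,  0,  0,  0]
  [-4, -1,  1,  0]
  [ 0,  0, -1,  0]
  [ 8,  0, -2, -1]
λ = -5: alg = 1, geom = 1; λ = -1: alg = 3, geom = 2

Step 1 — factor the characteristic polynomial to read off the algebraic multiplicities:
  χ_A(x) = (x + 1)^3*(x + 5)

Step 2 — compute geometric multiplicities via the rank-nullity identity g(λ) = n − rank(A − λI):
  rank(A − (-5)·I) = 3, so dim ker(A − (-5)·I) = n − 3 = 1
  rank(A − (-1)·I) = 2, so dim ker(A − (-1)·I) = n − 2 = 2

Summary:
  λ = -5: algebraic multiplicity = 1, geometric multiplicity = 1
  λ = -1: algebraic multiplicity = 3, geometric multiplicity = 2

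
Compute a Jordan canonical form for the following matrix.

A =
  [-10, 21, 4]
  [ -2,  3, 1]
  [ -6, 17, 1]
J_3(-2)

The characteristic polynomial is
  det(x·I − A) = x^3 + 6*x^2 + 12*x + 8 = (x + 2)^3

Eigenvalues and multiplicities (the geometric multiplicity of λ is n − rank(A − λI), which equals the number of Jordan blocks for λ):
  λ = -2: algebraic multiplicity = 3, geometric multiplicity = 1

Determining the block sizes for each eigenvalue:
  λ = -2: one block (gm = 1), so the single block has size am = 3 → block sizes [3]

Assembling the blocks gives a Jordan form
J =
  [-2,  1,  0]
  [ 0, -2,  1]
  [ 0,  0, -2]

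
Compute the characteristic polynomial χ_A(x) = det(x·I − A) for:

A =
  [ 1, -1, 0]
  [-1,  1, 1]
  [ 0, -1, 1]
x^3 - 3*x^2 + 3*x - 1

Expanding det(x·I − A) (e.g. by cofactor expansion or by noting that A is similar to its Jordan form J, which has the same characteristic polynomial as A) gives
  χ_A(x) = x^3 - 3*x^2 + 3*x - 1
which factors as (x - 1)^3. The eigenvalues (with algebraic multiplicities) are λ = 1 with multiplicity 3.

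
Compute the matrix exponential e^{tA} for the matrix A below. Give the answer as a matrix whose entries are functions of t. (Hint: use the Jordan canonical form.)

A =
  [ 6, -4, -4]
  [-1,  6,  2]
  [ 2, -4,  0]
e^{tA} =
  [2*t*exp(4*t) + exp(4*t), -4*t*exp(4*t), -4*t*exp(4*t)]
  [-t*exp(4*t), 2*t*exp(4*t) + exp(4*t), 2*t*exp(4*t)]
  [2*t*exp(4*t), -4*t*exp(4*t), -4*t*exp(4*t) + exp(4*t)]

Strategy: write A = P · J · P⁻¹ where J is a Jordan canonical form, so e^{tA} = P · e^{tJ} · P⁻¹, and e^{tJ} can be computed block-by-block.

A has Jordan form
J =
  [4, 1, 0]
  [0, 4, 0]
  [0, 0, 4]
(up to reordering of blocks).

Per-block formulas:
  For a 1×1 block at λ = 4: exp(t · [4]) = [e^(4t)].
  For a 2×2 Jordan block J_2(4): exp(t · J_2(4)) = e^(4t)·(I + t·N), where N is the 2×2 nilpotent shift.

After assembling e^{tJ} and conjugating by P, we get:

e^{tA} =
  [2*t*exp(4*t) + exp(4*t), -4*t*exp(4*t), -4*t*exp(4*t)]
  [-t*exp(4*t), 2*t*exp(4*t) + exp(4*t), 2*t*exp(4*t)]
  [2*t*exp(4*t), -4*t*exp(4*t), -4*t*exp(4*t) + exp(4*t)]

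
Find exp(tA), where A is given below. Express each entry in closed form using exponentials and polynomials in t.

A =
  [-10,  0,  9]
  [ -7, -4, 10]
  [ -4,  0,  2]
e^{tA} =
  [-6*t*exp(-4*t) + exp(-4*t), 0, 9*t*exp(-4*t)]
  [t^2*exp(-4*t) - 7*t*exp(-4*t), exp(-4*t), -3*t^2*exp(-4*t)/2 + 10*t*exp(-4*t)]
  [-4*t*exp(-4*t), 0, 6*t*exp(-4*t) + exp(-4*t)]

Strategy: write A = P · J · P⁻¹ where J is a Jordan canonical form, so e^{tA} = P · e^{tJ} · P⁻¹, and e^{tJ} can be computed block-by-block.

A has Jordan form
J =
  [-4,  1,  0]
  [ 0, -4,  1]
  [ 0,  0, -4]
(up to reordering of blocks).

Per-block formulas:
  For a 3×3 Jordan block J_3(-4): exp(t · J_3(-4)) = e^(-4t)·(I + t·N + (t^2/2)·N^2), where N is the 3×3 nilpotent shift.

After assembling e^{tJ} and conjugating by P, we get:

e^{tA} =
  [-6*t*exp(-4*t) + exp(-4*t), 0, 9*t*exp(-4*t)]
  [t^2*exp(-4*t) - 7*t*exp(-4*t), exp(-4*t), -3*t^2*exp(-4*t)/2 + 10*t*exp(-4*t)]
  [-4*t*exp(-4*t), 0, 6*t*exp(-4*t) + exp(-4*t)]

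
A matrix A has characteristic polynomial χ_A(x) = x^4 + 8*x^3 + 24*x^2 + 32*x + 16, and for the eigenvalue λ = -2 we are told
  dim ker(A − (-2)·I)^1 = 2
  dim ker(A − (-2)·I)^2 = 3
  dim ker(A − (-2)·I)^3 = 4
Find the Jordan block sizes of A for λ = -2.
Block sizes for λ = -2: [3, 1]

From the dimensions of kernels of powers, the number of Jordan blocks of size at least j is d_j − d_{j−1} where d_j = dim ker(N^j) (with d_0 = 0). Computing the differences gives [2, 1, 1].
The number of blocks of size exactly k is (#blocks of size ≥ k) − (#blocks of size ≥ k + 1), so the partition is: 1 block(s) of size 1, 1 block(s) of size 3.
In nonincreasing order the block sizes are [3, 1].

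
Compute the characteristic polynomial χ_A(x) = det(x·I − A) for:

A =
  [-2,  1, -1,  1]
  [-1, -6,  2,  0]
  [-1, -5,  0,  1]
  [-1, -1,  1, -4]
x^4 + 12*x^3 + 54*x^2 + 108*x + 81

Expanding det(x·I − A) (e.g. by cofactor expansion or by noting that A is similar to its Jordan form J, which has the same characteristic polynomial as A) gives
  χ_A(x) = x^4 + 12*x^3 + 54*x^2 + 108*x + 81
which factors as (x + 3)^4. The eigenvalues (with algebraic multiplicities) are λ = -3 with multiplicity 4.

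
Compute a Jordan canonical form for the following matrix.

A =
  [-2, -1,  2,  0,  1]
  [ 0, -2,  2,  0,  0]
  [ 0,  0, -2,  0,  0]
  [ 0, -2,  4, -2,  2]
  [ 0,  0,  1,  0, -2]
J_3(-2) ⊕ J_1(-2) ⊕ J_1(-2)

The characteristic polynomial is
  det(x·I − A) = x^5 + 10*x^4 + 40*x^3 + 80*x^2 + 80*x + 32 = (x + 2)^5

Eigenvalues and multiplicities (the geometric multiplicity of λ is n − rank(A − λI), which equals the number of Jordan blocks for λ):
  λ = -2: algebraic multiplicity = 5, geometric multiplicity = 3

Determining the block sizes for each eigenvalue:
  λ = -2: with am = 5 and gm = 3, the partition is not yet determined (e.g. several partitions of 5 into 3 parts exist). Let N = A − (-2)·I. Computing rank(N^1) = 2, rank(N^2) = 1, rank(N^3) = 0; the number of blocks of size ≥ j is rank(N^{j−1}) − rank(N^j), giving [3, 1, 1]. So we have 1 block(s) of size 3, 2 block(s) of size 1 → block sizes [3, 1, 1]

Assembling the blocks gives a Jordan form
J =
  [-2,  1,  0,  0,  0]
  [ 0, -2,  1,  0,  0]
  [ 0,  0, -2,  0,  0]
  [ 0,  0,  0, -2,  0]
  [ 0,  0,  0,  0, -2]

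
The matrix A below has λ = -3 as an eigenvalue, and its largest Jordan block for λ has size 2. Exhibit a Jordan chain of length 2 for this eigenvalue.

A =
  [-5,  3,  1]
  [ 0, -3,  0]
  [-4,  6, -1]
A Jordan chain for λ = -3 of length 2:
v_1 = (-2, 0, -4)ᵀ
v_2 = (1, 0, 0)ᵀ

Let N = A − (-3)·I. We want v_2 with N^2 v_2 = 0 but N^1 v_2 ≠ 0; then v_{j-1} := N · v_j for j = 2, …, 2.

Pick v_2 = (1, 0, 0)ᵀ.
Then v_1 = N · v_2 = (-2, 0, -4)ᵀ.

Sanity check: (A − (-3)·I) v_1 = (0, 0, 0)ᵀ = 0. ✓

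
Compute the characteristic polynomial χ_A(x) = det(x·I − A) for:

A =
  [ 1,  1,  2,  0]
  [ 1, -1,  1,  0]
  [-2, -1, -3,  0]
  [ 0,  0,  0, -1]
x^4 + 4*x^3 + 6*x^2 + 4*x + 1

Expanding det(x·I − A) (e.g. by cofactor expansion or by noting that A is similar to its Jordan form J, which has the same characteristic polynomial as A) gives
  χ_A(x) = x^4 + 4*x^3 + 6*x^2 + 4*x + 1
which factors as (x + 1)^4. The eigenvalues (with algebraic multiplicities) are λ = -1 with multiplicity 4.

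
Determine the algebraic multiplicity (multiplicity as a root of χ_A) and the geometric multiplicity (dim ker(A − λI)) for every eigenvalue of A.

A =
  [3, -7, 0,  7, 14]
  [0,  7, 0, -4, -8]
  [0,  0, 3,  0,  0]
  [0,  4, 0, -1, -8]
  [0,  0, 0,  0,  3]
λ = 3: alg = 5, geom = 4

Step 1 — factor the characteristic polynomial to read off the algebraic multiplicities:
  χ_A(x) = (x - 3)^5

Step 2 — compute geometric multiplicities via the rank-nullity identity g(λ) = n − rank(A − λI):
  rank(A − (3)·I) = 1, so dim ker(A − (3)·I) = n − 1 = 4

Summary:
  λ = 3: algebraic multiplicity = 5, geometric multiplicity = 4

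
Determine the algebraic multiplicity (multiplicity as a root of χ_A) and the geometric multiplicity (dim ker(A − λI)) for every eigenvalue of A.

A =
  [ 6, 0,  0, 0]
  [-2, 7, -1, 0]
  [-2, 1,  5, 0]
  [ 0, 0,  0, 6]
λ = 6: alg = 4, geom = 3

Step 1 — factor the characteristic polynomial to read off the algebraic multiplicities:
  χ_A(x) = (x - 6)^4

Step 2 — compute geometric multiplicities via the rank-nullity identity g(λ) = n − rank(A − λI):
  rank(A − (6)·I) = 1, so dim ker(A − (6)·I) = n − 1 = 3

Summary:
  λ = 6: algebraic multiplicity = 4, geometric multiplicity = 3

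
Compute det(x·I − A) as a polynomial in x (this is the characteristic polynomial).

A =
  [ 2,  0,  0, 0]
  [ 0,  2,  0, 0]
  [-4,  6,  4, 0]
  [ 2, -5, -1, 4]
x^4 - 12*x^3 + 52*x^2 - 96*x + 64

Expanding det(x·I − A) (e.g. by cofactor expansion or by noting that A is similar to its Jordan form J, which has the same characteristic polynomial as A) gives
  χ_A(x) = x^4 - 12*x^3 + 52*x^2 - 96*x + 64
which factors as (x - 4)^2*(x - 2)^2. The eigenvalues (with algebraic multiplicities) are λ = 2 with multiplicity 2, λ = 4 with multiplicity 2.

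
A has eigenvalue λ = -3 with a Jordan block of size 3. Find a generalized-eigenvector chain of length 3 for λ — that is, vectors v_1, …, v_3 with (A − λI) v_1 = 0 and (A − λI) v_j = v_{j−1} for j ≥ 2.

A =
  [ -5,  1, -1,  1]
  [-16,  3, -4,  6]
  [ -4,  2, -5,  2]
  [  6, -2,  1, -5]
A Jordan chain for λ = -3 of length 3:
v_1 = (-2, -12, -4, 4)ᵀ
v_2 = (-2, -16, -4, 6)ᵀ
v_3 = (1, 0, 0, 0)ᵀ

Let N = A − (-3)·I. We want v_3 with N^3 v_3 = 0 but N^2 v_3 ≠ 0; then v_{j-1} := N · v_j for j = 3, …, 2.

Pick v_3 = (1, 0, 0, 0)ᵀ.
Then v_2 = N · v_3 = (-2, -16, -4, 6)ᵀ.
Then v_1 = N · v_2 = (-2, -12, -4, 4)ᵀ.

Sanity check: (A − (-3)·I) v_1 = (0, 0, 0, 0)ᵀ = 0. ✓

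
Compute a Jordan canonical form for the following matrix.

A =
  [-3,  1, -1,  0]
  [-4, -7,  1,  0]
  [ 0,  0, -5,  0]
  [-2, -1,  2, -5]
J_3(-5) ⊕ J_1(-5)

The characteristic polynomial is
  det(x·I − A) = x^4 + 20*x^3 + 150*x^2 + 500*x + 625 = (x + 5)^4

Eigenvalues and multiplicities (the geometric multiplicity of λ is n − rank(A − λI), which equals the number of Jordan blocks for λ):
  λ = -5: algebraic multiplicity = 4, geometric multiplicity = 2

Determining the block sizes for each eigenvalue:
  λ = -5: with am = 4 and gm = 2, the partition is not yet determined (e.g. several partitions of 4 into 2 parts exist). Let N = A − (-5)·I. Computing rank(N^1) = 2, rank(N^2) = 1, rank(N^3) = 0; the number of blocks of size ≥ j is rank(N^{j−1}) − rank(N^j), giving [2, 1, 1]. So we have 1 block(s) of size 3, 1 block(s) of size 1 → block sizes [3, 1]

Assembling the blocks gives a Jordan form
J =
  [-5,  1,  0,  0]
  [ 0, -5,  1,  0]
  [ 0,  0, -5,  0]
  [ 0,  0,  0, -5]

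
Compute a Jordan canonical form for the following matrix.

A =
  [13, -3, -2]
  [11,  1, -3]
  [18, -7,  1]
J_3(5)

The characteristic polynomial is
  det(x·I − A) = x^3 - 15*x^2 + 75*x - 125 = (x - 5)^3

Eigenvalues and multiplicities (the geometric multiplicity of λ is n − rank(A − λI), which equals the number of Jordan blocks for λ):
  λ = 5: algebraic multiplicity = 3, geometric multiplicity = 1

Determining the block sizes for each eigenvalue:
  λ = 5: one block (gm = 1), so the single block has size am = 3 → block sizes [3]

Assembling the blocks gives a Jordan form
J =
  [5, 1, 0]
  [0, 5, 1]
  [0, 0, 5]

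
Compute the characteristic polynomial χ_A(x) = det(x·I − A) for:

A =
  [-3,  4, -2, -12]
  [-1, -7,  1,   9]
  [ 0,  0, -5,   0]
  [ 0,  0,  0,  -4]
x^4 + 19*x^3 + 135*x^2 + 425*x + 500

Expanding det(x·I − A) (e.g. by cofactor expansion or by noting that A is similar to its Jordan form J, which has the same characteristic polynomial as A) gives
  χ_A(x) = x^4 + 19*x^3 + 135*x^2 + 425*x + 500
which factors as (x + 4)*(x + 5)^3. The eigenvalues (with algebraic multiplicities) are λ = -5 with multiplicity 3, λ = -4 with multiplicity 1.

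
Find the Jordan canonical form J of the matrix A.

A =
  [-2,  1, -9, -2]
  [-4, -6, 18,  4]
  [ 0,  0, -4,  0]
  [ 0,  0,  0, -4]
J_2(-4) ⊕ J_1(-4) ⊕ J_1(-4)

The characteristic polynomial is
  det(x·I − A) = x^4 + 16*x^3 + 96*x^2 + 256*x + 256 = (x + 4)^4

Eigenvalues and multiplicities (the geometric multiplicity of λ is n − rank(A − λI), which equals the number of Jordan blocks for λ):
  λ = -4: algebraic multiplicity = 4, geometric multiplicity = 3

Determining the block sizes for each eigenvalue:
  λ = -4: 3 blocks summing to 4 forces exactly one block of size 2 and the rest size 1 → block sizes [2, 1, 1]

Assembling the blocks gives a Jordan form
J =
  [-4,  1,  0,  0]
  [ 0, -4,  0,  0]
  [ 0,  0, -4,  0]
  [ 0,  0,  0, -4]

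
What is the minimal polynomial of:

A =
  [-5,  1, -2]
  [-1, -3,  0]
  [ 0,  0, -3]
x^3 + 11*x^2 + 40*x + 48

The characteristic polynomial is χ_A(x) = (x + 3)*(x + 4)^2, so the eigenvalues are known. The minimal polynomial is
  m_A(x) = Π_λ (x − λ)^{k_λ}
where k_λ is the size of the *largest* Jordan block for λ (equivalently, the smallest k with (A − λI)^k v = 0 for every generalised eigenvector v of λ).

  λ = -4: largest Jordan block has size 2, contributing (x + 4)^2
  λ = -3: largest Jordan block has size 1, contributing (x + 3)

So m_A(x) = (x + 3)*(x + 4)^2 = x^3 + 11*x^2 + 40*x + 48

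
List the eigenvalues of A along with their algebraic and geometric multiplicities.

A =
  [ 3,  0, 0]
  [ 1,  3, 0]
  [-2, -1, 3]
λ = 3: alg = 3, geom = 1

Step 1 — factor the characteristic polynomial to read off the algebraic multiplicities:
  χ_A(x) = (x - 3)^3

Step 2 — compute geometric multiplicities via the rank-nullity identity g(λ) = n − rank(A − λI):
  rank(A − (3)·I) = 2, so dim ker(A − (3)·I) = n − 2 = 1

Summary:
  λ = 3: algebraic multiplicity = 3, geometric multiplicity = 1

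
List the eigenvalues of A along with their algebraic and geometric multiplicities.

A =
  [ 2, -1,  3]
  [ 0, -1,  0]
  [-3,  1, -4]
λ = -1: alg = 3, geom = 2

Step 1 — factor the characteristic polynomial to read off the algebraic multiplicities:
  χ_A(x) = (x + 1)^3

Step 2 — compute geometric multiplicities via the rank-nullity identity g(λ) = n − rank(A − λI):
  rank(A − (-1)·I) = 1, so dim ker(A − (-1)·I) = n − 1 = 2

Summary:
  λ = -1: algebraic multiplicity = 3, geometric multiplicity = 2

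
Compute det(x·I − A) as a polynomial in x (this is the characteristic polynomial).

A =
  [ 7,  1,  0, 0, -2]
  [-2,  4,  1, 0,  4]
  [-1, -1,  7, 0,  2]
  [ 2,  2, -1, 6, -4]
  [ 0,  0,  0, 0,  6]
x^5 - 30*x^4 + 360*x^3 - 2160*x^2 + 6480*x - 7776

Expanding det(x·I − A) (e.g. by cofactor expansion or by noting that A is similar to its Jordan form J, which has the same characteristic polynomial as A) gives
  χ_A(x) = x^5 - 30*x^4 + 360*x^3 - 2160*x^2 + 6480*x - 7776
which factors as (x - 6)^5. The eigenvalues (with algebraic multiplicities) are λ = 6 with multiplicity 5.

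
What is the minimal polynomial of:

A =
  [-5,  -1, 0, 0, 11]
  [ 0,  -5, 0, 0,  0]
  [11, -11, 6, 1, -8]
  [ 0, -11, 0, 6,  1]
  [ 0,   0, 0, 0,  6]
x^5 - 8*x^4 - 47*x^3 + 414*x^2 + 540*x - 5400

The characteristic polynomial is χ_A(x) = (x - 6)^3*(x + 5)^2, so the eigenvalues are known. The minimal polynomial is
  m_A(x) = Π_λ (x − λ)^{k_λ}
where k_λ is the size of the *largest* Jordan block for λ (equivalently, the smallest k with (A − λI)^k v = 0 for every generalised eigenvector v of λ).

  λ = -5: largest Jordan block has size 2, contributing (x + 5)^2
  λ = 6: largest Jordan block has size 3, contributing (x − 6)^3

So m_A(x) = (x - 6)^3*(x + 5)^2 = x^5 - 8*x^4 - 47*x^3 + 414*x^2 + 540*x - 5400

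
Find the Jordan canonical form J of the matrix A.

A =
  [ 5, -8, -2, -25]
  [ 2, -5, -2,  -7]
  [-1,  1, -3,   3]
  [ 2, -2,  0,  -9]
J_2(-3) ⊕ J_2(-3)

The characteristic polynomial is
  det(x·I − A) = x^4 + 12*x^3 + 54*x^2 + 108*x + 81 = (x + 3)^4

Eigenvalues and multiplicities (the geometric multiplicity of λ is n − rank(A − λI), which equals the number of Jordan blocks for λ):
  λ = -3: algebraic multiplicity = 4, geometric multiplicity = 2

Determining the block sizes for each eigenvalue:
  λ = -3: with am = 4 and gm = 2, the partition is not yet determined (e.g. several partitions of 4 into 2 parts exist). Let N = A − (-3)·I. Computing rank(N^1) = 2, rank(N^2) = 0; the number of blocks of size ≥ j is rank(N^{j−1}) − rank(N^j), giving [2, 2]. So we have 2 block(s) of size 2 → block sizes [2, 2]

Assembling the blocks gives a Jordan form
J =
  [-3,  1,  0,  0]
  [ 0, -3,  0,  0]
  [ 0,  0, -3,  1]
  [ 0,  0,  0, -3]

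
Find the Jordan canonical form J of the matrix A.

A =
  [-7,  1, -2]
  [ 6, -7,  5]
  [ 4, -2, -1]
J_3(-5)

The characteristic polynomial is
  det(x·I − A) = x^3 + 15*x^2 + 75*x + 125 = (x + 5)^3

Eigenvalues and multiplicities (the geometric multiplicity of λ is n − rank(A − λI), which equals the number of Jordan blocks for λ):
  λ = -5: algebraic multiplicity = 3, geometric multiplicity = 1

Determining the block sizes for each eigenvalue:
  λ = -5: one block (gm = 1), so the single block has size am = 3 → block sizes [3]

Assembling the blocks gives a Jordan form
J =
  [-5,  1,  0]
  [ 0, -5,  1]
  [ 0,  0, -5]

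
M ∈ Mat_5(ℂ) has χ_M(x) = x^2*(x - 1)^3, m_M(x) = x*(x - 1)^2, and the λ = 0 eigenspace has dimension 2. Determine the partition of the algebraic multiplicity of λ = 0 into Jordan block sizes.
Block sizes for λ = 0: [1, 1]

Step 1 — from the characteristic polynomial, algebraic multiplicity of λ = 0 is 2. From dim ker(M − (0)·I) = 2, there are exactly 2 Jordan blocks for λ = 0.
Step 2 — from the minimal polynomial, the factor (x − 0) tells us the largest block for λ = 0 has size 1.
Step 3 — with total size 2, 2 blocks, and largest block 1, the block sizes (in nonincreasing order) are [1, 1].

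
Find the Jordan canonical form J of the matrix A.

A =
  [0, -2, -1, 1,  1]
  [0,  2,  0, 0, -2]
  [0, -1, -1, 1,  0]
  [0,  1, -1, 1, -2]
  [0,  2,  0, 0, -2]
J_2(0) ⊕ J_2(0) ⊕ J_1(0)

The characteristic polynomial is
  det(x·I − A) = x^5

Eigenvalues and multiplicities (the geometric multiplicity of λ is n − rank(A − λI), which equals the number of Jordan blocks for λ):
  λ = 0: algebraic multiplicity = 5, geometric multiplicity = 3

Determining the block sizes for each eigenvalue:
  λ = 0: with am = 5 and gm = 3, the partition is not yet determined (e.g. several partitions of 5 into 3 parts exist). Let N = A − (0)·I. Computing rank(N^1) = 2, rank(N^2) = 0; the number of blocks of size ≥ j is rank(N^{j−1}) − rank(N^j), giving [3, 2]. So we have 2 block(s) of size 2, 1 block(s) of size 1 → block sizes [2, 2, 1]

Assembling the blocks gives a Jordan form
J =
  [0, 1, 0, 0, 0]
  [0, 0, 0, 0, 0]
  [0, 0, 0, 1, 0]
  [0, 0, 0, 0, 0]
  [0, 0, 0, 0, 0]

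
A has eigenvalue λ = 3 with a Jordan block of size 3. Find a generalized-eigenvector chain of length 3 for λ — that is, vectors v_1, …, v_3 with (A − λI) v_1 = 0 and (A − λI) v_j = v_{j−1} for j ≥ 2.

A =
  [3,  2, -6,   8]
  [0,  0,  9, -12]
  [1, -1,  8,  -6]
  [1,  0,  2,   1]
A Jordan chain for λ = 3 of length 3:
v_1 = (2, -3, -1, 0)ᵀ
v_2 = (0, 0, 1, 1)ᵀ
v_3 = (1, 0, 0, 0)ᵀ

Let N = A − (3)·I. We want v_3 with N^3 v_3 = 0 but N^2 v_3 ≠ 0; then v_{j-1} := N · v_j for j = 3, …, 2.

Pick v_3 = (1, 0, 0, 0)ᵀ.
Then v_2 = N · v_3 = (0, 0, 1, 1)ᵀ.
Then v_1 = N · v_2 = (2, -3, -1, 0)ᵀ.

Sanity check: (A − (3)·I) v_1 = (0, 0, 0, 0)ᵀ = 0. ✓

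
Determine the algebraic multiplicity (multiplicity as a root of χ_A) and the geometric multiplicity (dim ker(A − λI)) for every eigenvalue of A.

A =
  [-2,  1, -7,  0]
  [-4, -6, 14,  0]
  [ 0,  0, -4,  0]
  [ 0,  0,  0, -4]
λ = -4: alg = 4, geom = 3

Step 1 — factor the characteristic polynomial to read off the algebraic multiplicities:
  χ_A(x) = (x + 4)^4

Step 2 — compute geometric multiplicities via the rank-nullity identity g(λ) = n − rank(A − λI):
  rank(A − (-4)·I) = 1, so dim ker(A − (-4)·I) = n − 1 = 3

Summary:
  λ = -4: algebraic multiplicity = 4, geometric multiplicity = 3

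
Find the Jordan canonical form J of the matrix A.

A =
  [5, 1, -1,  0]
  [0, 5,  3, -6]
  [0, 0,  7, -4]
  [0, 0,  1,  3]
J_3(5) ⊕ J_1(5)

The characteristic polynomial is
  det(x·I − A) = x^4 - 20*x^3 + 150*x^2 - 500*x + 625 = (x - 5)^4

Eigenvalues and multiplicities (the geometric multiplicity of λ is n − rank(A − λI), which equals the number of Jordan blocks for λ):
  λ = 5: algebraic multiplicity = 4, geometric multiplicity = 2

Determining the block sizes for each eigenvalue:
  λ = 5: with am = 4 and gm = 2, the partition is not yet determined (e.g. several partitions of 4 into 2 parts exist). Let N = A − (5)·I. Computing rank(N^1) = 2, rank(N^2) = 1, rank(N^3) = 0; the number of blocks of size ≥ j is rank(N^{j−1}) − rank(N^j), giving [2, 1, 1]. So we have 1 block(s) of size 3, 1 block(s) of size 1 → block sizes [3, 1]

Assembling the blocks gives a Jordan form
J =
  [5, 1, 0, 0]
  [0, 5, 1, 0]
  [0, 0, 5, 0]
  [0, 0, 0, 5]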